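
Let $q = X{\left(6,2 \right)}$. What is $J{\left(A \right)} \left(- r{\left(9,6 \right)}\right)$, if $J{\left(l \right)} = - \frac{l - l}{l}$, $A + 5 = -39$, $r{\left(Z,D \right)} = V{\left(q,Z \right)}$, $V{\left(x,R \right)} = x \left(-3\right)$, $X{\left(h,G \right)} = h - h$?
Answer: $0$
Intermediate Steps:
$X{\left(h,G \right)} = 0$
$q = 0$
$V{\left(x,R \right)} = - 3 x$
$r{\left(Z,D \right)} = 0$ ($r{\left(Z,D \right)} = \left(-3\right) 0 = 0$)
$A = -44$ ($A = -5 - 39 = -44$)
$J{\left(l \right)} = 0$ ($J{\left(l \right)} = - \frac{0}{l} = \left(-1\right) 0 = 0$)
$J{\left(A \right)} \left(- r{\left(9,6 \right)}\right) = 0 \left(\left(-1\right) 0\right) = 0 \cdot 0 = 0$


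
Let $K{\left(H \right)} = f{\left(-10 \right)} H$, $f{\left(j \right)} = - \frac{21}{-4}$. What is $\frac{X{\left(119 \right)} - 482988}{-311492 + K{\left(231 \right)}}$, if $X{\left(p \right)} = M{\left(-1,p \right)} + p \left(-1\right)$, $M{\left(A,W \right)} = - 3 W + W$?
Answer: $\frac{1933380}{1241117} \approx 1.5578$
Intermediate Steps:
$M{\left(A,W \right)} = - 2 W$
$X{\left(p \right)} = - 3 p$ ($X{\left(p \right)} = - 2 p + p \left(-1\right) = - 2 p - p = - 3 p$)
$f{\left(j \right)} = \frac{21}{4}$ ($f{\left(j \right)} = \left(-21\right) \left(- \frac{1}{4}\right) = \frac{21}{4}$)
$K{\left(H \right)} = \frac{21 H}{4}$
$\frac{X{\left(119 \right)} - 482988}{-311492 + K{\left(231 \right)}} = \frac{\left(-3\right) 119 - 482988}{-311492 + \frac{21}{4} \cdot 231} = \frac{-357 - 482988}{-311492 + \frac{4851}{4}} = - \frac{483345}{- \frac{1241117}{4}} = \left(-483345\right) \left(- \frac{4}{1241117}\right) = \frac{1933380}{1241117}$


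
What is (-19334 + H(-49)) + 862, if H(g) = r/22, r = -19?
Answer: -406403/22 ≈ -18473.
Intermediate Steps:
H(g) = -19/22
(-19334 + H(-49)) + 862 = (-19334 - 19/22) + 862 = -425367/22 + 862 = -406403/22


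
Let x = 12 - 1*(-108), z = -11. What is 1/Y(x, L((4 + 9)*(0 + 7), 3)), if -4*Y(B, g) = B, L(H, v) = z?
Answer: -1/30 ≈ -0.033333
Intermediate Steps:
L(H, v) = -11
x = 120 (x = 12 + 108 = 120)
Y(B, g) = -B/4
1/Y(x, L((4 + 9)*(0 + 7), 3)) = 1/(-¼*120) = 1/(-30) = -1/30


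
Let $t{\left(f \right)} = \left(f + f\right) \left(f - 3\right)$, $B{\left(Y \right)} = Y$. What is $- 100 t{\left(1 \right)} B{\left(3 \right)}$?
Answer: $1200$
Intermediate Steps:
$t{\left(f \right)} = 2 f \left(-3 + f\right)$
$- 100 t{\left(1 \right)} B{\left(3 \right)} = - 100 \cdot 2 \cdot 1 \left(-3 + 1\right) 3 = - 100 \cdot 2 \cdot 1 \left(-2\right) 3 = \left(-100\right) \left(-4\right) 3 = 400 \cdot 3 = 1200$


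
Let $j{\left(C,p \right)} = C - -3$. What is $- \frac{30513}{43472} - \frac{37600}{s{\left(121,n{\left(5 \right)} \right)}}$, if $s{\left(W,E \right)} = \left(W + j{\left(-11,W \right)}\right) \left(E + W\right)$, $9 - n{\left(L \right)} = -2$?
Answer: $- \frac{47492707}{14737008} \approx -3.2227$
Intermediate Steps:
$j{\left(C,p \right)} = 3 + C$ ($j{\left(C,p \right)} = C + 3 = 3 + C$)
$n{\left(L \right)} = 11$ ($n{\left(L \right)} = 9 - -2 = 9 + 2 = 11$)
$s{\left(W,E \right)} = \left(-8 + W\right) \left(E + W\right)$ ($s{\left(W,E \right)} = \left(W + \left(3 - 11\right)\right) \left(E + W\right) = \left(W - 8\right) \left(E + W\right) = \left(-8 + W\right) \left(E + W\right)$)
$- \frac{30513}{43472} - \frac{37600}{s{\left(121,n{\left(5 \right)} \right)}} = - \frac{30513}{43472} - \frac{37600}{121^{2} - 88 - 968 + 11 \cdot 121} = \left(-30513\right) \frac{1}{43472} - \frac{37600}{14641 - 88 - 968 + 1331} = - \frac{30513}{43472} - \frac{37600}{14916} = - \frac{30513}{43472} - \frac{9400}{3729} = - \frac{47492707}{14737008}$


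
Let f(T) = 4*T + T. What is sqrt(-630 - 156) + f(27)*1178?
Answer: 159030 + I*sqrt(786) ≈ 1.5903e+5 + 28.036*I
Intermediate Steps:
f(T) = 5*T
sqrt(-630 - 156) + f(27)*1178 = sqrt(-630 - 156) + (5*27)*1178 = sqrt(-786) + 135*1178 = I*sqrt(786) + 159030 = 159030 + I*sqrt(786)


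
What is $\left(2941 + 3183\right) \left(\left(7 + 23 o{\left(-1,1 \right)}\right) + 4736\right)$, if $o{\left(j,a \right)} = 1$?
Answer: $29186984$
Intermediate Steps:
$\left(2941 + 3183\right) \left(\left(7 + 23 o{\left(-1,1 \right)}\right) + 4736\right) = \left(2941 + 3183\right) \left(\left(7 + 23 \cdot 1\right) + 4736\right) = 6124 \left(\left(7 + 23\right) + 4736\right) = 6124 \left(30 + 4736\right) = 6124 \cdot 4766 = 29186984$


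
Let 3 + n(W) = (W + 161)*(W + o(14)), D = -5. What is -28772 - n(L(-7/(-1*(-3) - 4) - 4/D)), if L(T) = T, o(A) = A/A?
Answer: -756361/25 ≈ -30254.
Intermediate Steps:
o(A) = 1
n(W) = -3 + (1 + W)*(161 + W) (n(W) = -3 + (W + 161)*(W + 1) = -3 + (161 + W)*(1 + W) = -3 + (1 + W)*(161 + W))
-28772 - n(L(-7/(-1*(-3) - 4) - 4/D)) = -28772 - (158 + (-7/(-1*(-3) - 4) - 4/(-5))² + 162*(-7/(-1*(-3) - 4) - 4/(-5))) = -28772 - (158 + (-7/(3 - 4) - 4*(-⅕))² + 162*(-7/(3 - 4) - 4*(-⅕))) = -28772 - (158 + (-7/(-1) + ⅘)² + 162*(-7/(-1) + ⅘)) = -28772 - (158 + (-7*(-1) + ⅘)² + 162*(-7*(-1) + ⅘)) = -28772 - (158 + (7 + ⅘)² + 162*(7 + ⅘)) = -28772 - (158 + (39/5)² + 162*(39/5)) = -28772 - (158 + 1521/25 + 6318/5) = -28772 - 1*37061/25 = -28772 - 37061/25 = -756361/25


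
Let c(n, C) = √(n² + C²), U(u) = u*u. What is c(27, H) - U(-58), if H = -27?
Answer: -3364 + 27*√2 ≈ -3325.8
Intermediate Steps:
U(u) = u²
c(n, C) = √(C² + n²)
c(27, H) - U(-58) = √((-27)² + 27²) - 1*(-58)² = √(729 + 729) - 1*3364 = √1458 - 3364 = 27*√2 - 3364 = -3364 + 27*√2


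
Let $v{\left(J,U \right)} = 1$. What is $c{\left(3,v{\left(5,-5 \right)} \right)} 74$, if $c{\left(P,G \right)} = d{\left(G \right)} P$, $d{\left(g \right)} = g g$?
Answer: $222$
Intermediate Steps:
$d{\left(g \right)} = g^{2}$
$c{\left(P,G \right)} = P G^{2}$ ($c{\left(P,G \right)} = G^{2} P = P G^{2}$)
$c{\left(3,v{\left(5,-5 \right)} \right)} 74 = 3 \cdot 1^{2} \cdot 74 = 3 \cdot 1 \cdot 74 = 3 \cdot 74 = 222$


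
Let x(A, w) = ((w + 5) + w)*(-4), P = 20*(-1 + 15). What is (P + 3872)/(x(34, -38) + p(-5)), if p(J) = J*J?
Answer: 1384/103 ≈ 13.437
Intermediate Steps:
P = 280 (P = 20*14 = 280)
p(J) = J²
x(A, w) = -20 - 8*w (x(A, w) = ((5 + w) + w)*(-4) = (5 + 2*w)*(-4) = -20 - 8*w)
(P + 3872)/(x(34, -38) + p(-5)) = (280 + 3872)/((-20 - 8*(-38)) + (-5)²) = 4152/((-20 + 304) + 25) = 4152/(284 + 25) = 4152/309 = 4152*(1/309) = 1384/103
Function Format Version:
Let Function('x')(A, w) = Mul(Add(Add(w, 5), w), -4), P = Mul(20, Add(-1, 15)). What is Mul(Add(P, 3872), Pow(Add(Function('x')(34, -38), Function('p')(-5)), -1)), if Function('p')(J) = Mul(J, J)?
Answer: Rational(1384, 103) ≈ 13.437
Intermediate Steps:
P = 280 (P = Mul(20, 14) = 280)
Function('p')(J) = Pow(J, 2)
Function('x')(A, w) = Add(-20, Mul(-8, w)) (Function('x')(A, w) = Mul(Add(Add(5, w), w), -4) = Mul(Add(5, Mul(2, w)), -4) = Add(-20, Mul(-8, w)))
Mul(Add(P, 3872), Pow(Add(Function('x')(34, -38), Function('p')(-5)), -1)) = Mul(Add(280, 3872), Pow(Add(Add(-20, Mul(-8, -38)), Pow(-5, 2)), -1)) = Mul(4152, Pow(Add(Add(-20, 304), 25), -1)) = Mul(4152, Pow(Add(284, 25), -1)) = Mul(4152, Pow(309, -1)) = Mul(4152, Rational(1, 309)) = Rational(1384, 103)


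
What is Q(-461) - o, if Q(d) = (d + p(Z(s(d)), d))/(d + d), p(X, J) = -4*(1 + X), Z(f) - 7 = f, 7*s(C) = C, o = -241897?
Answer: 1561204845/6454 ≈ 2.4190e+5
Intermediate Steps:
s(C) = C/7
Z(f) = 7 + f
p(X, J) = -4 - 4*X
Q(d) = (-32 + 3*d/7)/(2*d) (Q(d) = (d + (-4 - 4*(7 + d/7)))/(d + d) = (d + (-4 + (-28 - 4*d/7)))/((2*d)) = (d + (-32 - 4*d/7))*(1/(2*d)) = (-32 + 3*d/7)*(1/(2*d)) = (-32 + 3*d/7)/(2*d))
Q(-461) - o = (3/14 - 16/(-461)) - 1*(-241897) = (3/14 - 16*(-1/461)) + 241897 = (3/14 + 16/461) + 241897 = 1607/6454 + 241897 = 1561204845/6454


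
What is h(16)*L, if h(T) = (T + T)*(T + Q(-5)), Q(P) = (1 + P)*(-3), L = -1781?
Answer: -1595776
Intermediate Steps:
Q(P) = -3 - 3*P
h(T) = 2*T*(12 + T) (h(T) = (T + T)*(T + (-3 - 3*(-5))) = (2*T)*(T + (-3 + 15)) = (2*T)*(T + 12) = (2*T)*(12 + T) = 2*T*(12 + T))
h(16)*L = (2*16*(12 + 16))*(-1781) = (2*16*28)*(-1781) = 896*(-1781) = -1595776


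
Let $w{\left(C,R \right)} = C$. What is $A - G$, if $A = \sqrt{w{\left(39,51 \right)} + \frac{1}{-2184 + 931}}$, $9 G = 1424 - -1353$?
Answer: $- \frac{2777}{9} + \frac{\sqrt{61229098}}{1253} \approx -302.31$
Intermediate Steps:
$G = \frac{2777}{9}$ ($G = \frac{1424 - -1353}{9} = \frac{1424 + 1353}{9} = \frac{1}{9} \cdot 2777 = \frac{2777}{9} \approx 308.56$)
$A = \frac{\sqrt{61229098}}{1253}$ ($A = \sqrt{39 + \frac{1}{-2184 + 931}} = \sqrt{39 + \frac{1}{-1253}} = \sqrt{39 - \frac{1}{1253}} = \sqrt{\frac{48866}{1253}} = \frac{\sqrt{61229098}}{1253} \approx 6.2449$)
$A - G = \frac{\sqrt{61229098}}{1253} - \frac{2777}{9} = - \frac{2777}{9} + \frac{\sqrt{61229098}}{1253}$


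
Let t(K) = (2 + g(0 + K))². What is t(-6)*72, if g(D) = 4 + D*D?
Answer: 127008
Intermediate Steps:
g(D) = 4 + D²
t(K) = (6 + K²)² (t(K) = (2 + (4 + (0 + K)²))² = (2 + (4 + K²))² = (6 + K²)²)
t(-6)*72 = (6 + (-6)²)²*72 = (6 + 36)²*72 = 42²*72 = 1764*72 = 127008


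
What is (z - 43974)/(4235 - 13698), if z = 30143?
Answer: 13831/9463 ≈ 1.4616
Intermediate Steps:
(z - 43974)/(4235 - 13698) = (30143 - 43974)/(4235 - 13698) = -13831/(-9463) = -13831*(-1/9463) = 13831/9463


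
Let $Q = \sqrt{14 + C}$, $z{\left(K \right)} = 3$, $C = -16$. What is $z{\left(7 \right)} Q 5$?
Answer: $15 i \sqrt{2} \approx 21.213 i$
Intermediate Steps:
$Q = i \sqrt{2}$ ($Q = \sqrt{14 - 16} = \sqrt{-2} = i \sqrt{2} \approx 1.4142 i$)
$z{\left(7 \right)} Q 5 = 3 i \sqrt{2} \cdot 5 = 15 i \sqrt{2}$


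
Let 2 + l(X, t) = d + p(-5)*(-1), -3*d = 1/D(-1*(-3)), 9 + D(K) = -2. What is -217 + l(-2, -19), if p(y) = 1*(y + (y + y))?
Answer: -6731/33 ≈ -203.97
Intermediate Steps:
D(K) = -11 (D(K) = -9 - 2 = -11)
p(y) = 3*y (p(y) = 1*(y + 2*y) = 1*(3*y) = 3*y)
d = 1/33 (d = -1/3/(-11) = -1/3*(-1/11) = 1/33 ≈ 0.030303)
l(X, t) = 430/33 (l(X, t) = -2 + (1/33 + (3*(-5))*(-1)) = -2 + (1/33 - 15*(-1)) = -2 + (1/33 + 15) = -2 + 496/33 = 430/33)
-217 + l(-2, -19) = -217 + 430/33 = -6731/33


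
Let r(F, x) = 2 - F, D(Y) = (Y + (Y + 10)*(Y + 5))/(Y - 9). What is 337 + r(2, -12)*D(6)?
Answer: 337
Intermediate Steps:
D(Y) = (Y + (5 + Y)*(10 + Y))/(-9 + Y) (D(Y) = (Y + (10 + Y)*(5 + Y))/(-9 + Y) = (Y + (5 + Y)*(10 + Y))/(-9 + Y))
337 + r(2, -12)*D(6) = 337 + (2 - 1*2)*((50 + 6² + 16*6)/(-9 + 6)) = 337 + (2 - 2)*((50 + 36 + 96)/(-3)) = 337 + 0*(-⅓*182) = 337 + 0*(-182/3) = 337 + 0 = 337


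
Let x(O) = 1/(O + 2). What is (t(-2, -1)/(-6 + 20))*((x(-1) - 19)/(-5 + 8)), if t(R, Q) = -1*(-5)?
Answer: -15/7 ≈ -2.1429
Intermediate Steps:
t(R, Q) = 5
x(O) = 1/(2 + O)
(t(-2, -1)/(-6 + 20))*((x(-1) - 19)/(-5 + 8)) = (5/(-6 + 20))*((1/(2 - 1) - 19)/(-5 + 8)) = (5/14)*((1/1 - 19)/3) = (5*(1/14))*((1 - 19)*(⅓)) = 5*(-18*⅓)/14 = (5/14)*(-6) = -15/7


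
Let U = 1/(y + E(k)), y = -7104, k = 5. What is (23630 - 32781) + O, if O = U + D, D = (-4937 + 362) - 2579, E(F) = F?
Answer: -115749196/7099 ≈ -16305.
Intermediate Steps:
D = -7154 (D = -4575 - 2579 = -7154)
U = -1/7099 (U = 1/(-7104 + 5) = 1/(-7099) = -1/7099 ≈ -0.00014086)
O = -50786247/7099 (O = -1/7099 - 7154 = -50786247/7099 ≈ -7154.0)
(23630 - 32781) + O = (23630 - 32781) - 50786247/7099 = -9151 - 50786247/7099 = -115749196/7099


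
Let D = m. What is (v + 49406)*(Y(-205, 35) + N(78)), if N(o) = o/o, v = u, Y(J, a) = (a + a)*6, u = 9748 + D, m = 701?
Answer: 25198955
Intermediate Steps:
D = 701
u = 10449 (u = 9748 + 701 = 10449)
Y(J, a) = 12*a (Y(J, a) = (2*a)*6 = 12*a)
v = 10449
N(o) = 1
(v + 49406)*(Y(-205, 35) + N(78)) = (10449 + 49406)*(12*35 + 1) = 59855*(420 + 1) = 59855*421 = 25198955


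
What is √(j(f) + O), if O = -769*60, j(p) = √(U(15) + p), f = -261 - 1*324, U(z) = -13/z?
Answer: √(-10381500 + 390*I*√195)/15 ≈ 0.056342 + 214.8*I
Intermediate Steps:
f = -585 (f = -261 - 324 = -585)
j(p) = √(-13/15 + p)
O = -46140
√(j(f) + O) = √(√(-195 + 225*(-585))/15 - 46140) = √(√(-195 - 131625)/15 - 46140) = √(√(-131820)/15 - 46140) = √((26*I*√195)/15 - 46140) = √(26*I*√195/15 - 46140) = √(-46140 + 26*I*√195/15)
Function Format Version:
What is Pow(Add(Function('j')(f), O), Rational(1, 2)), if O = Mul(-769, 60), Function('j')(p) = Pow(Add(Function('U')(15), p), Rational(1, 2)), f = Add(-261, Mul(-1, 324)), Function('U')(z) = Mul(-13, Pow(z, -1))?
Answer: Mul(Rational(1, 15), Pow(Add(-10381500, Mul(390, I, Pow(195, Rational(1, 2)))), Rational(1, 2))) ≈ Add(0.056342, Mul(214.80, I))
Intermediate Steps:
f = -585 (f = Add(-261, -324) = -585)
Function('j')(p) = Pow(Add(Rational(-13, 15), p), Rational(1, 2)) (Function('j')(p) = Pow(Add(Mul(-13, Pow(15, -1)), p), Rational(1, 2)) = Pow(Add(Mul(-13, Rational(1, 15)), p), Rational(1, 2)) = Pow(Add(Rational(-13, 15), p), Rational(1, 2)))
O = -46140
Pow(Add(Function('j')(f), O), Rational(1, 2)) = Pow(Add(Mul(Rational(1, 15), Pow(Add(-195, Mul(225, -585)), Rational(1, 2))), -46140), Rational(1, 2)) = Pow(Add(Mul(Rational(1, 15), Pow(Add(-195, -131625), Rational(1, 2))), -46140), Rational(1, 2)) = Pow(Add(Mul(Rational(1, 15), Pow(-131820, Rational(1, 2))), -46140), Rational(1, 2)) = Pow(Add(Mul(Rational(1, 15), Mul(26, I, Pow(195, Rational(1, 2)))), -46140), Rational(1, 2)) = Pow(Add(Mul(Rational(26, 15), I, Pow(195, Rational(1, 2))), -46140), Rational(1, 2)) = Pow(Add(-46140, Mul(Rational(26, 15), I, Pow(195, Rational(1, 2)))), Rational(1, 2))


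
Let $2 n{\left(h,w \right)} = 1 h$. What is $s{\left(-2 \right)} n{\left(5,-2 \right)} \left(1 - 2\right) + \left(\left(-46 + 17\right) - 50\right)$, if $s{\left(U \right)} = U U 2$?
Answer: $-99$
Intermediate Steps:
$s{\left(U \right)} = 2 U^{2}$ ($s{\left(U \right)} = U^{2} \cdot 2 = 2 U^{2}$)
$n{\left(h,w \right)} = \frac{h}{2}$ ($n{\left(h,w \right)} = \frac{1 h}{2} = \frac{h}{2}$)
$s{\left(-2 \right)} n{\left(5,-2 \right)} \left(1 - 2\right) + \left(\left(-46 + 17\right) - 50\right) = 2 \left(-2\right)^{2} \cdot \frac{1}{2} \cdot 5 \left(1 - 2\right) + \left(\left(-46 + 17\right) - 50\right) = 2 \cdot 4 \cdot \frac{5}{2} \left(-1\right) - 79 = 8 \left(- \frac{5}{2}\right) - 79 = -20 - 79 = -99$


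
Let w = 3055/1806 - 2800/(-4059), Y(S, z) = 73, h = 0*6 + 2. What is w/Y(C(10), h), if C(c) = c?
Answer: 5819015/178376814 ≈ 0.032622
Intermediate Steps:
h = 2 (h = 0 + 2 = 2)
w = 5819015/2443518 (w = 3055*(1/1806) - 2800*(-1/4059) = 3055/1806 + 2800/4059 = 5819015/2443518 ≈ 2.3814)
w/Y(C(10), h) = (5819015/2443518)/73 = (5819015/2443518)*(1/73) = 5819015/178376814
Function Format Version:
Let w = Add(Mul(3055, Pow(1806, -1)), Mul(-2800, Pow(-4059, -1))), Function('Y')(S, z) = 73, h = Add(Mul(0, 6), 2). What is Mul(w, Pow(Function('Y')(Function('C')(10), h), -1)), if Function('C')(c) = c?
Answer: Rational(5819015, 178376814) ≈ 0.032622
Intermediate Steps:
h = 2 (h = Add(0, 2) = 2)
w = Rational(5819015, 2443518) (w = Add(Mul(3055, Rational(1, 1806)), Mul(-2800, Rational(-1, 4059))) = Add(Rational(3055, 1806), Rational(2800, 4059)) = Rational(5819015, 2443518) ≈ 2.3814)
Mul(w, Pow(Function('Y')(Function('C')(10), h), -1)) = Mul(Rational(5819015, 2443518), Pow(73, -1)) = Mul(Rational(5819015, 2443518), Rational(1, 73)) = Rational(5819015, 178376814)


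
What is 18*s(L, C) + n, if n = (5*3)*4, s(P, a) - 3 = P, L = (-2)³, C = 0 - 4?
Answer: -30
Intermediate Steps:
C = -4
L = -8
s(P, a) = 3 + P
n = 60 (n = 15*4 = 60)
18*s(L, C) + n = 18*(3 - 8) + 60 = 18*(-5) + 60 = -90 + 60 = -30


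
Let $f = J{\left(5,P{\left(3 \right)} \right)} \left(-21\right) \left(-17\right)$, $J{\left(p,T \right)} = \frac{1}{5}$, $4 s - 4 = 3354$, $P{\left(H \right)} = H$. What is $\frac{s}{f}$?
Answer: $\frac{8395}{714} \approx 11.758$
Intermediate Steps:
$s = \frac{1679}{2}$ ($s = 1 + \frac{1}{4} \cdot 3354 = 1 + \frac{1677}{2} = \frac{1679}{2} \approx 839.5$)
$J{\left(p,T \right)} = \frac{1}{5}$
$f = \frac{357}{5}$ ($f = \frac{1}{5} \left(-21\right) \left(-17\right) = \left(- \frac{21}{5}\right) \left(-17\right) = \frac{357}{5} \approx 71.4$)
$\frac{s}{f} = \frac{1679}{2 \cdot \frac{357}{5}} = \frac{1679}{2} \cdot \frac{5}{357} = \frac{8395}{714}$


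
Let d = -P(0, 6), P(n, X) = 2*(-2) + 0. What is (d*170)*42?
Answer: 28560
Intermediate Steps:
P(n, X) = -4 (P(n, X) = -4 + 0 = -4)
d = 4 (d = -1*(-4) = 4)
(d*170)*42 = (4*170)*42 = 680*42 = 28560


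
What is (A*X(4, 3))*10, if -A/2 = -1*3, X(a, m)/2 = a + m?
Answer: 840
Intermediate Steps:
X(a, m) = 2*a + 2*m (X(a, m) = 2*(a + m) = 2*a + 2*m)
A = 6 (A = -(-2)*3 = -2*(-3) = 6)
(A*X(4, 3))*10 = (6*(2*4 + 2*3))*10 = (6*(8 + 6))*10 = (6*14)*10 = 84*10 = 840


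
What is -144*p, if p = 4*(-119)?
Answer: 68544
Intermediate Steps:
p = -476
-144*p = -144*(-476) = 68544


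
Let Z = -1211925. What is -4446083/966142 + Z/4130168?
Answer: -9766980687647/1995164385928 ≈ -4.8953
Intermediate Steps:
-4446083/966142 + Z/4130168 = -4446083/966142 - 1211925/4130168 = -9766980687647/1995164385928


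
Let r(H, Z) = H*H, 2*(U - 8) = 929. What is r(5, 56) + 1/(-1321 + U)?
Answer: 42423/1697 ≈ 24.999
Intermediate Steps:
U = 945/2 (U = 8 + (1/2)*929 = 8 + 929/2 = 945/2 ≈ 472.50)
r(H, Z) = H**2
r(5, 56) + 1/(-1321 + U) = 5**2 + 1/(-1321 + 945/2) = 25 + 1/(-1697/2) = 25 - 2/1697 = 42423/1697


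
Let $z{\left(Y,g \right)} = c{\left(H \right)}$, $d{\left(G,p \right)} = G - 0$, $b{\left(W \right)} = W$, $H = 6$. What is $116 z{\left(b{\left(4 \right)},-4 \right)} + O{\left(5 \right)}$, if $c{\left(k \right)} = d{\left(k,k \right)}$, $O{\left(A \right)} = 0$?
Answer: $696$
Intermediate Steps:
$d{\left(G,p \right)} = G$ ($d{\left(G,p \right)} = G + 0 = G$)
$c{\left(k \right)} = k$
$z{\left(Y,g \right)} = 6$
$116 z{\left(b{\left(4 \right)},-4 \right)} + O{\left(5 \right)} = 116 \cdot 6 + 0 = 696 + 0 = 696$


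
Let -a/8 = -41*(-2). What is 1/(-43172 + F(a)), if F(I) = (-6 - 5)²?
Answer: -1/43051 ≈ -2.3228e-5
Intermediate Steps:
a = -656 (a = -(-328)*(-2) = -8*82 = -656)
F(I) = 121 (F(I) = (-11)² = 121)
1/(-43172 + F(a)) = 1/(-43172 + 121) = 1/(-43051) = -1/43051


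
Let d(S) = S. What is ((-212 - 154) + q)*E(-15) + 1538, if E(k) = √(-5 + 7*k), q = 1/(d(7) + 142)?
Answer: 1538 - 54533*I*√110/149 ≈ 1538.0 - 3838.6*I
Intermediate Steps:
q = 1/149 (q = 1/(7 + 142) = 1/149 ≈ 0.0067114)
((-212 - 154) + q)*E(-15) + 1538 = ((-212 - 154) + 1/149)*√(-5 + 7*(-15)) + 1538 = (-366 + 1/149)*√(-5 - 105) + 1538 = -54533*I*√110/149 + 1538 = 1538 - 54533*I*√110/149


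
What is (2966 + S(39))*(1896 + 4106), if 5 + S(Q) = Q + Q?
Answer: 18240078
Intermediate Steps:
S(Q) = -5 + 2*Q (S(Q) = -5 + (Q + Q) = -5 + 2*Q)
(2966 + S(39))*(1896 + 4106) = (2966 + (-5 + 2*39))*(1896 + 4106) = (2966 + (-5 + 78))*6002 = (2966 + 73)*6002 = 3039*6002 = 18240078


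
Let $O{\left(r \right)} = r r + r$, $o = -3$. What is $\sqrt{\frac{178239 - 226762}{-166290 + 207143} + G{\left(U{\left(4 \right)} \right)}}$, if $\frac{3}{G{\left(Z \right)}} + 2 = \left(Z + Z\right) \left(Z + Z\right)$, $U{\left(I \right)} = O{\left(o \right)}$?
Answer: $\frac{i \sqrt{39260321038082}}{5801126} \approx 1.0801 i$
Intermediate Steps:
$O{\left(r \right)} = r + r^{2}$ ($O{\left(r \right)} = r^{2} + r = r + r^{2}$)
$U{\left(I \right)} = 6$ ($U{\left(I \right)} = - 3 \left(1 - 3\right) = \left(-3\right) \left(-2\right) = 6$)
$G{\left(Z \right)} = \frac{3}{-2 + 4 Z^{2}}$ ($G{\left(Z \right)} = \frac{3}{-2 + \left(Z + Z\right) \left(Z + Z\right)} = \frac{3}{-2 + 2 Z 2 Z} = \frac{3}{-2 + 4 Z^{2}}$)
$\sqrt{\frac{178239 - 226762}{-166290 + 207143} + G{\left(U{\left(4 \right)} \right)}} = \sqrt{\frac{178239 - 226762}{-166290 + 207143} + \frac{3}{2 \left(-1 + 2 \cdot 6^{2}\right)}} = \sqrt{- \frac{48523}{40853} + \frac{3}{2 \left(-1 + 2 \cdot 36\right)}} = \sqrt{\left(-48523\right) \frac{1}{40853} + \frac{3}{2 \left(-1 + 72\right)}} = \sqrt{- \frac{48523}{40853} + \frac{3}{2 \cdot 71}} = \sqrt{- \frac{48523}{40853} + \frac{3}{2} \cdot \frac{1}{71}} = \sqrt{- \frac{48523}{40853} + \frac{3}{142}} = \sqrt{- \frac{6767707}{5801126}} = \frac{i \sqrt{39260321038082}}{5801126}$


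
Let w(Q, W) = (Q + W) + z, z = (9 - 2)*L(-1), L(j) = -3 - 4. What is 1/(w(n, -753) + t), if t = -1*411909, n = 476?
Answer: -1/412235 ≈ -2.4258e-6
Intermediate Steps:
L(j) = -7
z = -49 (z = (9 - 2)*(-7) = 7*(-7) = -49)
w(Q, W) = -49 + Q + W (w(Q, W) = (Q + W) - 49 = -49 + Q + W)
t = -411909
1/(w(n, -753) + t) = 1/((-49 + 476 - 753) - 411909) = 1/(-326 - 411909) = 1/(-412235) = -1/412235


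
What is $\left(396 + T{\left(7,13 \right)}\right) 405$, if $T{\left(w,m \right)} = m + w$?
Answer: $168480$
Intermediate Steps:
$\left(396 + T{\left(7,13 \right)}\right) 405 = \left(396 + \left(13 + 7\right)\right) 405 = \left(396 + 20\right) 405 = 416 \cdot 405 = 168480$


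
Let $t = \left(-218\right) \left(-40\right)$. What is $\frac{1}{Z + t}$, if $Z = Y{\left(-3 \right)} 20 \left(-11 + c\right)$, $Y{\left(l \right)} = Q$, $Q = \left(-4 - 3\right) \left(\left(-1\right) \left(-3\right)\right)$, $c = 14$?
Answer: $\frac{1}{7460} \approx 0.00013405$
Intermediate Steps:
$t = 8720$
$Q = -21$ ($Q = \left(-7\right) 3 = -21$)
$Y{\left(l \right)} = -21$
$Z = -1260$ ($Z = \left(-21\right) 20 \left(-11 + 14\right) = \left(-420\right) 3 = -1260$)
$\frac{1}{Z + t} = \frac{1}{-1260 + 8720} = \frac{1}{7460}$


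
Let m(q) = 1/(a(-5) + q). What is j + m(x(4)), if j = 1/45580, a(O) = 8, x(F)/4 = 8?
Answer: 2281/91160 ≈ 0.025022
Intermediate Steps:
x(F) = 32 (x(F) = 4*8 = 32)
j = 1/45580 ≈ 2.1939e-5
m(q) = 1/(8 + q)
j + m(x(4)) = 1/45580 + 1/(8 + 32) = 1/45580 + 1/40 = 2281/91160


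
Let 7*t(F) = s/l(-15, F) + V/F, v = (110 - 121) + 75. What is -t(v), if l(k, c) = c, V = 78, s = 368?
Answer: -223/224 ≈ -0.99554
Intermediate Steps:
v = 64 (v = -11 + 75 = 64)
t(F) = 446/(7*F) (t(F) = (368/F + 78/F)/7 = (446/F)/7 = 446/(7*F))
-t(v) = -446/(7*64) = -1*223/224 = -223/224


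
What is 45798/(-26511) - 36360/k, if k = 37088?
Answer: -110937341/40968332 ≈ -2.7079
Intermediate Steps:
45798/(-26511) - 36360/k = 45798/(-26511) - 36360/37088 = 45798*(-1/26511) - 36360*1/37088 = -15266/8837 - 4545/4636 = -110937341/40968332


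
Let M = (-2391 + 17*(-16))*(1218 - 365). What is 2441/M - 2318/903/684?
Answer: -178239893/36921594906 ≈ -0.0048275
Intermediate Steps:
M = -2271539 (M = (-2391 - 272)*853 = -2663*853 = -2271539)
2441/M - 2318/903/684 = 2441/(-2271539) - 2318/903/684 = 2441*(-1/2271539) - 2318*1/903*(1/684) = -2441/2271539 - 2318/903*1/684 = -2441/2271539 - 61/16254 = -178239893/36921594906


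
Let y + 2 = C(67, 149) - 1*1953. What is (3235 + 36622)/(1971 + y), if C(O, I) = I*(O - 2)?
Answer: 39857/9701 ≈ 4.1085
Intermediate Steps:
C(O, I) = I*(-2 + O)
y = 7730 (y = -2 + (149*(-2 + 67) - 1*1953) = -2 + (149*65 - 1953) = -2 + (9685 - 1953) = -2 + 7732 = 7730)
(3235 + 36622)/(1971 + y) = (3235 + 36622)/(1971 + 7730) = 39857/9701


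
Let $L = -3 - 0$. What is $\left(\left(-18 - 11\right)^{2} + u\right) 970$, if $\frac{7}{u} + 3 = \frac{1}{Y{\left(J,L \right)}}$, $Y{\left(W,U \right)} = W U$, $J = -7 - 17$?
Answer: $\frac{34980334}{43} \approx 8.135 \cdot 10^{5}$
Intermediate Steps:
$J = -24$
$L = -3$ ($L = -3 + 0 = -3$)
$Y{\left(W,U \right)} = U W$
$u = - \frac{504}{215}$ ($u = \frac{7}{-3 + \frac{1}{\left(-3\right) \left(-24\right)}} = \frac{7}{-3 + \frac{1}{72}} = \frac{7}{- \frac{215}{72}} = 7 \left(- \frac{72}{215}\right) = - \frac{504}{215} \approx -2.3442$)
$\left(\left(-18 - 11\right)^{2} + u\right) 970 = \left(\left(-18 - 11\right)^{2} - \frac{504}{215}\right) 970 = \left(\left(-29\right)^{2} - \frac{504}{215}\right) 970 = \left(841 - \frac{504}{215}\right) 970 = \frac{180311}{215} \cdot 970 = \frac{34980334}{43}$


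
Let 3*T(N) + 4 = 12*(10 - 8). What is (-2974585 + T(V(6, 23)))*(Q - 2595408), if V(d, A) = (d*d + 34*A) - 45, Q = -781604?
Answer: 30135560179820/3 ≈ 1.0045e+13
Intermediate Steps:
V(d, A) = -45 + d² + 34*A (V(d, A) = (d² + 34*A) - 45 = -45 + d² + 34*A)
T(N) = 20/3 (T(N) = -4/3 + (12*(10 - 8))/3 = -4/3 + (12*2)/3 = -4/3 + (⅓)*24 = -4/3 + 8 = 20/3)
(-2974585 + T(V(6, 23)))*(Q - 2595408) = (-2974585 + 20/3)*(-781604 - 2595408) = -8923735/3*(-3377012) = 30135560179820/3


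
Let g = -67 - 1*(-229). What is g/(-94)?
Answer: -81/47 ≈ -1.7234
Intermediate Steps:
g = 162 (g = -67 + 229 = 162)
g/(-94) = 162/(-94) = -1/94*162 = -81/47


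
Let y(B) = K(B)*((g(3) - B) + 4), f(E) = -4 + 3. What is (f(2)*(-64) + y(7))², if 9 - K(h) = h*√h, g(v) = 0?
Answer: 4456 + 1554*√7 ≈ 8567.5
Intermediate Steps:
f(E) = -1
K(h) = 9 - h^(3/2) (K(h) = 9 - h*√h = 9 - h^(3/2))
y(B) = (4 - B)*(9 - B^(3/2)) (y(B) = (9 - B^(3/2))*((0 - B) + 4) = (9 - B^(3/2))*(-B + 4) = (9 - B^(3/2))*(4 - B) = (4 - B)*(9 - B^(3/2)))
(f(2)*(-64) + y(7))² = (-1*(-64) + (-9 + 7^(3/2))*(-4 + 7))² = (64 + (-9 + 7*√7)*3)² = (64 + (-27 + 21*√7))² = (37 + 21*√7)²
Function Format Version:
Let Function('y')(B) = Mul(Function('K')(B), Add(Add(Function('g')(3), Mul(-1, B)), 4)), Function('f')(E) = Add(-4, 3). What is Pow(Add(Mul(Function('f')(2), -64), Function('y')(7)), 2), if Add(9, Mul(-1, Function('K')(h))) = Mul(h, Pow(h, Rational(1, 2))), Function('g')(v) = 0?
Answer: Add(4456, Mul(1554, Pow(7, Rational(1, 2)))) ≈ 8567.5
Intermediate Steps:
Function('f')(E) = -1
Function('K')(h) = Add(9, Mul(-1, Pow(h, Rational(3, 2)))) (Function('K')(h) = Add(9, Mul(-1, Mul(h, Pow(h, Rational(1, 2))))) = Add(9, Mul(-1, Pow(h, Rational(3, 2)))))
Function('y')(B) = Mul(Add(4, Mul(-1, B)), Add(9, Mul(-1, Pow(B, Rational(3, 2))))) (Function('y')(B) = Mul(Add(9, Mul(-1, Pow(B, Rational(3, 2)))), Add(Add(0, Mul(-1, B)), 4)) = Mul(Add(9, Mul(-1, Pow(B, Rational(3, 2)))), Add(Mul(-1, B), 4)) = Mul(Add(9, Mul(-1, Pow(B, Rational(3, 2)))), Add(4, Mul(-1, B))) = Mul(Add(4, Mul(-1, B)), Add(9, Mul(-1, Pow(B, Rational(3, 2))))))
Pow(Add(Mul(Function('f')(2), -64), Function('y')(7)), 2) = Pow(Add(Mul(-1, -64), Mul(Add(-9, Pow(7, Rational(3, 2))), Add(-4, 7))), 2) = Pow(Add(64, Mul(Add(-9, Mul(7, Pow(7, Rational(1, 2)))), 3)), 2) = Pow(Add(64, Add(-27, Mul(21, Pow(7, Rational(1, 2))))), 2) = Pow(Add(37, Mul(21, Pow(7, Rational(1, 2)))), 2)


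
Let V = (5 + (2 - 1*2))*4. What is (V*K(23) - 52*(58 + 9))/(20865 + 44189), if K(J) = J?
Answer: -1512/32527 ≈ -0.046484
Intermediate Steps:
V = 20 (V = (5 + (2 - 2))*4 = (5 + 0)*4 = 5*4 = 20)
(V*K(23) - 52*(58 + 9))/(20865 + 44189) = (20*23 - 52*(58 + 9))/(20865 + 44189) = (460 - 52*67)/65054 = (460 - 3484)*(1/65054) = -3024*1/65054 = -1512/32527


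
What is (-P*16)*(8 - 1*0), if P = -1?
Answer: 128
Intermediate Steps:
(-P*16)*(8 - 1*0) = (-1*(-1)*16)*(8 - 1*0) = (1*16)*(8 + 0) = 16*8 = 128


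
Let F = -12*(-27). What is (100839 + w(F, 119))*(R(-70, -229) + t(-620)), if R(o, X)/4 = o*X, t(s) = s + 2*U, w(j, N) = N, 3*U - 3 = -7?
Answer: 19231691336/3 ≈ 6.4106e+9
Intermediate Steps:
U = -4/3 (U = 1 + (⅓)*(-7) = 1 - 7/3 = -4/3 ≈ -1.3333)
F = 324
t(s) = -8/3 + s (t(s) = s + 2*(-4/3) = s - 8/3 = -8/3 + s)
R(o, X) = 4*X*o (R(o, X) = 4*(o*X) = 4*(X*o) = 4*X*o)
(100839 + w(F, 119))*(R(-70, -229) + t(-620)) = (100839 + 119)*(4*(-229)*(-70) + (-8/3 - 620)) = 100958*(64120 - 1868/3) = 100958*(190492/3) = 19231691336/3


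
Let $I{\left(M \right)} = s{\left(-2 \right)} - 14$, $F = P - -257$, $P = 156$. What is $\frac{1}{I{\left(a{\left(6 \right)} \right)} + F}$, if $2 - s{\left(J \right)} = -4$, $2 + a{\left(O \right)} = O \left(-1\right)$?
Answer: $\frac{1}{405} \approx 0.0024691$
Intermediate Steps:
$a{\left(O \right)} = -2 - O$ ($a{\left(O \right)} = -2 + O \left(-1\right) = -2 - O$)
$F = 413$ ($F = 156 - -257 = 156 + 257 = 413$)
$s{\left(J \right)} = 6$ ($s{\left(J \right)} = 2 - -4 = 2 + 4 = 6$)
$I{\left(M \right)} = -8$ ($I{\left(M \right)} = 6 - 14 = -8$)
$\frac{1}{I{\left(a{\left(6 \right)} \right)} + F} = \frac{1}{-8 + 413} = \frac{1}{405}$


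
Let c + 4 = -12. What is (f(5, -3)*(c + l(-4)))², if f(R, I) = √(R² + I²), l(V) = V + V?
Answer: 19584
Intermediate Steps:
c = -16 (c = -4 - 12 = -16)
l(V) = 2*V
f(R, I) = √(I² + R²)
(f(5, -3)*(c + l(-4)))² = (√((-3)² + 5²)*(-16 + 2*(-4)))² = (√(9 + 25)*(-16 - 8))² = (√34*(-24))² = (-24*√34)² = 19584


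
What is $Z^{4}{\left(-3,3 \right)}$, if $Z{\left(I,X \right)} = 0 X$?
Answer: $0$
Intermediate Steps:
$Z{\left(I,X \right)} = 0$
$Z^{4}{\left(-3,3 \right)} = 0^{4} = 0$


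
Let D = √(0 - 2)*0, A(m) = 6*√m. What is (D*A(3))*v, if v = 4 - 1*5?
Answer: 0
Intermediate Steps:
D = 0 (D = √(-2)*0 = (I*√2)*0 = 0)
v = -1 (v = 4 - 5 = -1)
(D*A(3))*v = (0*(6*√3))*(-1) = 0*(-1) = 0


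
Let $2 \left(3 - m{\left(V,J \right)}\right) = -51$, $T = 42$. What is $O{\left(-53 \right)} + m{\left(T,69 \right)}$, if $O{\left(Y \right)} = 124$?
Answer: $\frac{305}{2} \approx 152.5$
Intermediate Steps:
$m{\left(V,J \right)} = \frac{57}{2}$ ($m{\left(V,J \right)} = 3 - - \frac{51}{2} = 3 + \frac{51}{2} = \frac{57}{2}$)
$O{\left(-53 \right)} + m{\left(T,69 \right)} = 124 + \frac{57}{2} = \frac{305}{2}$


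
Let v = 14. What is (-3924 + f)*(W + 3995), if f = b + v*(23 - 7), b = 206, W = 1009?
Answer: -17483976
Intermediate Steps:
f = 430 (f = 206 + 14*(23 - 7) = 206 + 14*16 = 206 + 224 = 430)
(-3924 + f)*(W + 3995) = (-3924 + 430)*(1009 + 3995) = -3494*5004 = -17483976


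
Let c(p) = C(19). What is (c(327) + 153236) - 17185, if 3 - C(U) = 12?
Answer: 136042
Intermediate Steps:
C(U) = -9 (C(U) = 3 - 1*12 = 3 - 12 = -9)
c(p) = -9
(c(327) + 153236) - 17185 = (-9 + 153236) - 17185 = 153227 - 17185 = 136042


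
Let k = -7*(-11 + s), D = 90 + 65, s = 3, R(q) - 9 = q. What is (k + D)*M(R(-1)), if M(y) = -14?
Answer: -2954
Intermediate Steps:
R(q) = 9 + q
D = 155
k = 56 (k = -7*(-11 + 3) = -7*(-8) = 56)
(k + D)*M(R(-1)) = (56 + 155)*(-14) = 211*(-14) = -2954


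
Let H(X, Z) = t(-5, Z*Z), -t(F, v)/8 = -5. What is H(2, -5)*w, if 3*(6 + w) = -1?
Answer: -760/3 ≈ -253.33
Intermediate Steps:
t(F, v) = 40 (t(F, v) = -8*(-5) = 40)
w = -19/3 (w = -6 + (1/3)*(-1) = -6 - 1/3 = -19/3 ≈ -6.3333)
H(X, Z) = 40
H(2, -5)*w = 40*(-19/3) = -760/3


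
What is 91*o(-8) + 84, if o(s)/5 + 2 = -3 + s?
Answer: -5831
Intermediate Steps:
o(s) = -25 + 5*s (o(s) = -10 + 5*(-3 + s) = -10 + (-15 + 5*s) = -25 + 5*s)
91*o(-8) + 84 = 91*(-25 + 5*(-8)) + 84 = 91*(-25 - 40) + 84 = 91*(-65) + 84 = -5915 + 84 = -5831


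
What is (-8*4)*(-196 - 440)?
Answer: 20352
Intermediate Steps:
(-8*4)*(-196 - 440) = -32*(-636) = 20352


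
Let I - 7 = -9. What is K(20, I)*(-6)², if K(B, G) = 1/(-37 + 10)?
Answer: -4/3 ≈ -1.3333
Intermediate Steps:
I = -2 (I = 7 - 9 = -2)
K(B, G) = -1/27 (K(B, G) = 1/(-27) = -1/27)
K(20, I)*(-6)² = -1/27*(-6)² = -1/27*36 = -4/3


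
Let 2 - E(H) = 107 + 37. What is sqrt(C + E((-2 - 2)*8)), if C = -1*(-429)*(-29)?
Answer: I*sqrt(12583) ≈ 112.17*I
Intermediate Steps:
E(H) = -142 (E(H) = 2 - (107 + 37) = 2 - 1*144 = 2 - 144 = -142)
C = -12441 (C = 429*(-29) = -12441)
sqrt(C + E((-2 - 2)*8)) = sqrt(-12441 - 142) = sqrt(-12583) = I*sqrt(12583)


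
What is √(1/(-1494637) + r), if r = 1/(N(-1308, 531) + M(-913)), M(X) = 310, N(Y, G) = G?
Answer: 2*√558170693013/43344473 ≈ 0.034473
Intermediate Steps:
r = 1/841 (r = 1/(531 + 310) = 1/841 ≈ 0.0011891)
√(1/(-1494637) + r) = √(1/(-1494637) + 1/841) = √(-1/1494637 + 1/841) = √(1493796/1256989717) = 2*√558170693013/43344473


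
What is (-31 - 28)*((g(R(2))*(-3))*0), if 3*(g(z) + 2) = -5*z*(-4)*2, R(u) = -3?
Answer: 0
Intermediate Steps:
g(z) = -2 + 40*z/3 (g(z) = -2 + (-5*z*(-4)*2)/3 = -2 + (-(-20)*z*2)/3 = -2 + ((20*z)*2)/3 = -2 + (40*z)/3 = -2 + 40*z/3)
(-31 - 28)*((g(R(2))*(-3))*0) = (-31 - 28)*(((-2 + (40/3)*(-3))*(-3))*0) = -59*(-2 - 40)*(-3)*0 = -59*(-42*(-3))*0 = -7434*0 = -59*0 = 0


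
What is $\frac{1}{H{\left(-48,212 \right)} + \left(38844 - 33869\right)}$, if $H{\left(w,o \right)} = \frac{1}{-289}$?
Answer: $\frac{289}{1437774} \approx 0.00020101$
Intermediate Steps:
$H{\left(w,o \right)} = - \frac{1}{289}$
$\frac{1}{H{\left(-48,212 \right)} + \left(38844 - 33869\right)} = \frac{1}{- \frac{1}{289} + \left(38844 - 33869\right)} = \frac{1}{- \frac{1}{289} + 4975} = \frac{1}{\frac{1437774}{289}} = \frac{289}{1437774}$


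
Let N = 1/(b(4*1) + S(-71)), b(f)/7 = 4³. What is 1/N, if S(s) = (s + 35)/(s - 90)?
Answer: 72164/161 ≈ 448.22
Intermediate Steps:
b(f) = 448 (b(f) = 7*4³ = 7*64 = 448)
S(s) = (35 + s)/(-90 + s)
N = 161/72164 (N = 1/(448 + (35 - 71)/(-90 - 71)) = 1/(448 - 36/(-161)) = 1/(448 - 1/161*(-36)) = 1/(448 + 36/161) = 1/(72164/161) = 161/72164 ≈ 0.0022310)
1/N = 1/(161/72164) = 72164/161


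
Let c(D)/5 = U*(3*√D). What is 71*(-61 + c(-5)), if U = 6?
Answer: -4331 + 6390*I*√5 ≈ -4331.0 + 14288.0*I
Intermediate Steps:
c(D) = 90*√D (c(D) = 5*(6*(3*√D)) = 5*(18*√D) = 90*√D)
71*(-61 + c(-5)) = 71*(-61 + 90*√(-5)) = 71*(-61 + 90*(I*√5)) = 71*(-61 + 90*I*√5) = -4331 + 6390*I*√5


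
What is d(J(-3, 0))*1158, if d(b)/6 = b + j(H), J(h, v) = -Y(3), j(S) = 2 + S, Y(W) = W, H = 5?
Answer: 27792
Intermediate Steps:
J(h, v) = -3 (J(h, v) = -1*3 = -3)
d(b) = 42 + 6*b (d(b) = 6*(b + (2 + 5)) = 6*(b + 7) = 6*(7 + b) = 42 + 6*b)
d(J(-3, 0))*1158 = (42 + 6*(-3))*1158 = (42 - 18)*1158 = 24*1158 = 27792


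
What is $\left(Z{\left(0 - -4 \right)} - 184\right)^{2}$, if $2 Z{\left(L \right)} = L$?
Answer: $33124$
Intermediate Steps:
$Z{\left(L \right)} = \frac{L}{2}$
$\left(Z{\left(0 - -4 \right)} - 184\right)^{2} = \left(\frac{0 - -4}{2} - 184\right)^{2} = \left(\frac{0 + 4}{2} - 184\right)^{2} = \left(\frac{1}{2} \cdot 4 - 184\right)^{2} = \left(2 - 184\right)^{2} = \left(-182\right)^{2} = 33124$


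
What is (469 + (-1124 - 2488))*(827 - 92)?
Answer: -2310105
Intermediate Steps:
(469 + (-1124 - 2488))*(827 - 92) = (469 - 3612)*735 = -3143*735 = -2310105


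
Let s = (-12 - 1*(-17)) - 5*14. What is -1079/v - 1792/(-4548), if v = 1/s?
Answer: 79743943/1137 ≈ 70135.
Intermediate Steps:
s = -65 (s = (-12 + 17) - 70 = 5 - 70 = -65)
v = -1/65 (v = 1/(-65) = -1/65 ≈ -0.015385)
-1079/v - 1792/(-4548) = -1079/(-1/65) - 1792/(-4548) = -1079*(-65) - 1792*(-1/4548) = 70135 + 448/1137 = 79743943/1137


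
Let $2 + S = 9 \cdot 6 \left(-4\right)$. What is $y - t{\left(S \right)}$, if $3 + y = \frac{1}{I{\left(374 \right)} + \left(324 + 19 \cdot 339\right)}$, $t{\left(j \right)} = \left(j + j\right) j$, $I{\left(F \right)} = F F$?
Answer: $- \frac{13938373690}{146641} \approx -95051.0$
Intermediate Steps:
$I{\left(F \right)} = F^{2}$
$S = -218$ ($S = -2 + 9 \cdot 6 \left(-4\right) = -2 + 54 \left(-4\right) = -2 - 216 = -218$)
$t{\left(j \right)} = 2 j^{2}$ ($t{\left(j \right)} = 2 j j = 2 j^{2}$)
$y = - \frac{439922}{146641}$ ($y = -3 + \frac{1}{374^{2} + \left(324 + 19 \cdot 339\right)} = -3 + \frac{1}{139876 + \left(324 + 6441\right)} = -3 + \frac{1}{139876 + 6765} = -3 + \frac{1}{146641} = - \frac{439922}{146641} \approx -3.0$)
$y - t{\left(S \right)} = - \frac{439922}{146641} - 2 \left(-218\right)^{2} = - \frac{439922}{146641} - 2 \cdot 47524 = - \frac{439922}{146641} - 95048 = - \frac{13938373690}{146641}$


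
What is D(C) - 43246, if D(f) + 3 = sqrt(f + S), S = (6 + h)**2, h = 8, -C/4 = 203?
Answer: -43249 + 2*I*sqrt(154) ≈ -43249.0 + 24.819*I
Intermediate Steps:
C = -812 (C = -4*203 = -812)
S = 196 (S = (6 + 8)**2 = 14**2 = 196)
D(f) = -3 + sqrt(196 + f) (D(f) = -3 + sqrt(f + 196) = -3 + sqrt(196 + f))
D(C) - 43246 = (-3 + sqrt(196 - 812)) - 43246 = (-3 + sqrt(-616)) - 43246 = (-3 + 2*I*sqrt(154)) - 43246 = -43249 + 2*I*sqrt(154)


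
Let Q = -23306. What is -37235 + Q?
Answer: -60541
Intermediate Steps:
-37235 + Q = -37235 - 23306 = -60541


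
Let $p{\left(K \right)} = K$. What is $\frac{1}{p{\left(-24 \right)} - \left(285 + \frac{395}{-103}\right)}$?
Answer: $- \frac{103}{31432} \approx -0.0032769$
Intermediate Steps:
$\frac{1}{p{\left(-24 \right)} - \left(285 + \frac{395}{-103}\right)} = \frac{1}{-24 - \left(285 + \frac{395}{-103}\right)} = \frac{1}{-24 - \left(285 + 395 \left(- \frac{1}{103}\right)\right)} = \frac{1}{-24 - \frac{28960}{103}} = \frac{1}{- \frac{31432}{103}} = - \frac{103}{31432}$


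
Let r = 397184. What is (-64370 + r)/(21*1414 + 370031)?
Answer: 332814/399725 ≈ 0.83261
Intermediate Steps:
(-64370 + r)/(21*1414 + 370031) = (-64370 + 397184)/(21*1414 + 370031) = 332814/(29694 + 370031) = 332814/399725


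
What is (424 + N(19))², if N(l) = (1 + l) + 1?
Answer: 198025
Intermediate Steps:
N(l) = 2 + l
(424 + N(19))² = (424 + (2 + 19))² = (424 + 21)² = 445² = 198025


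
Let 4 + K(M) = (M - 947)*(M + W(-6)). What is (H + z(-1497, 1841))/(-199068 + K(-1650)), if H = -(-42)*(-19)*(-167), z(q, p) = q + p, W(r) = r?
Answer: 13361/410156 ≈ 0.032575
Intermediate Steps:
z(q, p) = p + q
H = 133266 (H = -42*19*(-167) = -798*(-167) = 133266)
K(M) = -4 + (-947 + M)*(-6 + M) (K(M) = -4 + (M - 947)*(M - 6) = -4 + (-947 + M)*(-6 + M))
(H + z(-1497, 1841))/(-199068 + K(-1650)) = (133266 + (1841 - 1497))/(-199068 + (5678 + (-1650)**2 - 953*(-1650))) = (133266 + 344)/(-199068 + (5678 + 2722500 + 1572450)) = 133610/(-199068 + 4300628) = 133610/4101560 = 133610*(1/4101560) = 13361/410156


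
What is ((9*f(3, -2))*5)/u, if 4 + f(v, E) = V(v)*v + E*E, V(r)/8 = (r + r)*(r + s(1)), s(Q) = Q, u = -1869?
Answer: -8640/623 ≈ -13.868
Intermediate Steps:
V(r) = 16*r*(1 + r) (V(r) = 8*((r + r)*(r + 1)) = 8*((2*r)*(1 + r)) = 8*(2*r*(1 + r)) = 16*r*(1 + r))
f(v, E) = -4 + E² + 16*v²*(1 + v) (f(v, E) = -4 + ((16*v*(1 + v))*v + E*E) = -4 + (16*v²*(1 + v) + E²) = -4 + (E² + 16*v²*(1 + v)) = -4 + E² + 16*v²*(1 + v))
((9*f(3, -2))*5)/u = ((9*(-4 + (-2)² + 16*3²*(1 + 3)))*5)/(-1869) = ((9*(-4 + 4 + 16*9*4))*5)*(-1/1869) = ((9*(-4 + 4 + 576))*5)*(-1/1869) = ((9*576)*5)*(-1/1869) = (5184*5)*(-1/1869) = 25920*(-1/1869) = -8640/623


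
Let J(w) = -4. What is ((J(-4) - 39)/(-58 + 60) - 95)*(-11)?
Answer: 2563/2 ≈ 1281.5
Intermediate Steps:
((J(-4) - 39)/(-58 + 60) - 95)*(-11) = ((-4 - 39)/(-58 + 60) - 95)*(-11) = (-43/2 - 95)*(-11) = -233/2*(-11) = 2563/2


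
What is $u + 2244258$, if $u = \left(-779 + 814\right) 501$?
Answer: $2261793$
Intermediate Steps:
$u = 17535$ ($u = 35 \cdot 501 = 17535$)
$u + 2244258 = 17535 + 2244258 = 2261793$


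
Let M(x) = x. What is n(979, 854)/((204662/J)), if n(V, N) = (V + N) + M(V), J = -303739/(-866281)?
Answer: 11542082/2395875703 ≈ 0.0048175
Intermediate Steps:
J = 303739/866281 (J = -303739*(-1/866281) = 303739/866281 ≈ 0.35062)
n(V, N) = N + 2*V (n(V, N) = (V + N) + V = (N + V) + V = N + 2*V)
n(979, 854)/((204662/J)) = (854 + 2*979)/((204662/(303739/866281))) = (854 + 1958)/((204662*(866281/303739))) = 2812/(177294802022/303739) = 2812*(303739/177294802022) = 11542082/2395875703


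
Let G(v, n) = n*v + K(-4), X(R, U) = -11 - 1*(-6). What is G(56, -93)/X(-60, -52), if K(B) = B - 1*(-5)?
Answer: 5207/5 ≈ 1041.4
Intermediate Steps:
K(B) = 5 + B (K(B) = B + 5 = 5 + B)
X(R, U) = -5 (X(R, U) = -11 + 6 = -5)
G(v, n) = 1 + n*v (G(v, n) = n*v + (5 - 4) = n*v + 1 = 1 + n*v)
G(56, -93)/X(-60, -52) = (1 - 93*56)/(-5) = (1 - 5208)*(-⅕) = -5207*(-⅕) = 5207/5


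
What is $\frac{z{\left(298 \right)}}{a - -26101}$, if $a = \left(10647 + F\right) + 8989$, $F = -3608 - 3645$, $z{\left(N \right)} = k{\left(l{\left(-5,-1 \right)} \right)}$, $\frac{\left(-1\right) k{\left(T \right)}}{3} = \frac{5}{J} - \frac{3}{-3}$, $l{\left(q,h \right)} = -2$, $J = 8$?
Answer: $- \frac{13}{102624} \approx -0.00012668$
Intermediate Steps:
$k{\left(T \right)} = - \frac{39}{8}$ ($k{\left(T \right)} = - 3 \left(\frac{5}{8} - \frac{3}{-3}\right) = - 3 \left(5 \cdot \frac{1}{8} - -1\right) = - 3 \left(\frac{5}{8} + 1\right) = \left(-3\right) \frac{13}{8} = - \frac{39}{8}$)
$z{\left(N \right)} = - \frac{39}{8}$
$F = -7253$
$a = 12383$ ($a = \left(10647 - 7253\right) + 8989 = 3394 + 8989 = 12383$)
$\frac{z{\left(298 \right)}}{a - -26101} = - \frac{39}{8 \left(12383 - -26101\right)} = - \frac{39}{8 \left(12383 + 26101\right)} = - \frac{39}{8 \cdot 38484} = \left(- \frac{39}{8}\right) \frac{1}{38484} = - \frac{13}{102624}$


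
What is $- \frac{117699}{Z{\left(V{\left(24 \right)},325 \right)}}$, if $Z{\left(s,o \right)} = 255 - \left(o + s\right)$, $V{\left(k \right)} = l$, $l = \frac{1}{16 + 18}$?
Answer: $\frac{4001766}{2381} \approx 1680.7$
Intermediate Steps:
$l = \frac{1}{34} \approx 0.029412$
$V{\left(k \right)} = \frac{1}{34}$
$Z{\left(s,o \right)} = 255 - o - s$ ($Z{\left(s,o \right)} = 255 - \left(o + s\right) = 255 - o - s$)
$- \frac{117699}{Z{\left(V{\left(24 \right)},325 \right)}} = - \frac{117699}{255 - 325 - \frac{1}{34}} = - \frac{117699}{- \frac{2381}{34}} = \left(-117699\right) \left(- \frac{34}{2381}\right) = \frac{4001766}{2381}$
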